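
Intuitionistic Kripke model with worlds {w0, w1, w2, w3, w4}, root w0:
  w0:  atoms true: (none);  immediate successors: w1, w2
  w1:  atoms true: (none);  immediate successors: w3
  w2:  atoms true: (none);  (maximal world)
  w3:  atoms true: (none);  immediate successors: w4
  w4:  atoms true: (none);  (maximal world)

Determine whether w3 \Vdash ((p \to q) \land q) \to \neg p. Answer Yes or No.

w3 \Vdash ((p \to q) \land q) \to \neg p vacuously: no world accessible from w3 forces the antecedent (p \to q) \land q.

Yes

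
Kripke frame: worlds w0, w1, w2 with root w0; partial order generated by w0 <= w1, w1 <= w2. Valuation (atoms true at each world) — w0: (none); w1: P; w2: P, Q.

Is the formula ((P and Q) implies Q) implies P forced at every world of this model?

Not every world: w0 does not force ((P and Q) implies Q) implies P.
w0 does not force ((P and Q) implies Q) implies P: already at w0 itself, w0 forces (P and Q) implies Q but w0 does not force P.
w0 lacks atom P, so w0 does not force P.

No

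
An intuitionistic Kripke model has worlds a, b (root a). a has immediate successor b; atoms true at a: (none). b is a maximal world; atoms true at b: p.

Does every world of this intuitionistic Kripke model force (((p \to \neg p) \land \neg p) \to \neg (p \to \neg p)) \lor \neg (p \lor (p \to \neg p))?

a \Vdash (((p \to \neg p) \land \neg p) \to \neg (p \to \neg p)) \lor \neg (p \lor (p \to \neg p)) via the disjunct ((p \to \neg p) \land \neg p) \to \neg (p \to \neg p).
Since the root a forces (((p \to \neg p) \land \neg p) \to \neg (p \to \neg p)) \lor \neg (p \lor (p \to \neg p)) and forcing is persistent (monotone upward), every world forces it.

Yes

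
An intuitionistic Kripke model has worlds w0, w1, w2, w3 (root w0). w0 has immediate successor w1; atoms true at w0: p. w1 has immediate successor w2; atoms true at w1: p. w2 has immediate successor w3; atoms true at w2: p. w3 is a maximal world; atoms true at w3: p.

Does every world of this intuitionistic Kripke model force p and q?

No

Not every world: w0 does not force p and q.
w0 does not force p and q since w0 fails q.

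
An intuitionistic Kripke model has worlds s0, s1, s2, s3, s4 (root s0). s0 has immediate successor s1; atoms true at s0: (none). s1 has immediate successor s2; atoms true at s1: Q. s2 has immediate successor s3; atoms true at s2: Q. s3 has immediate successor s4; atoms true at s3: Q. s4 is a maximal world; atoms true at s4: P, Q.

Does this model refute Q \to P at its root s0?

Yes

s0 \nVdash Q \to P: at the accessible world s1, s1 \Vdash Q but s1 \nVdash P.
s1 lacks atom P, so s1 \nVdash P.
So the root s0 does not force Q \to P; the model is a countermodel.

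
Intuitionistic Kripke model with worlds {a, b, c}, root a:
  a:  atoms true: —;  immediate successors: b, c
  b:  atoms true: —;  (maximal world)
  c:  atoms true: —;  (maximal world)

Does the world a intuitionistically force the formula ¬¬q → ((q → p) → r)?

a ⊩ ¬¬q → ((q → p) → r) vacuously: no world accessible from a forces the antecedent ¬¬q.

Yes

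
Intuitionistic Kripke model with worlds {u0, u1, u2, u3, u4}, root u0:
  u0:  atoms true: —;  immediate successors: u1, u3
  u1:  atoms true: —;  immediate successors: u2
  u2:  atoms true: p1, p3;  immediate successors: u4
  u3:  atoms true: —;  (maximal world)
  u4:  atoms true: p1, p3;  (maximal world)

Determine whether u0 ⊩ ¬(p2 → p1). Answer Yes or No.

u0 ⊮ ¬(p2 → p1) since u0 is accessible from u0 and u0 ⊩ p2 → p1.
u0 ⊩ p2 → p1 vacuously: no world accessible from u0 forces the antecedent p2.

No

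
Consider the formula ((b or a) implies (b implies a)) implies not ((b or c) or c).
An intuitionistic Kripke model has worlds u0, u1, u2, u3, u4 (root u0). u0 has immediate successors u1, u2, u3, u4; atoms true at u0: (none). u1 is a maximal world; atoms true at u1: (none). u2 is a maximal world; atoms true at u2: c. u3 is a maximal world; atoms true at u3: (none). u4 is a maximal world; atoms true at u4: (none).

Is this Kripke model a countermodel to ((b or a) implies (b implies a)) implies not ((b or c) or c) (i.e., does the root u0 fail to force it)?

Yes

u0 does not force ((b or a) implies (b implies a)) implies not ((b or c) or c): already at u0 itself, u0 forces (b or a) implies (b implies a) but u0 does not force not ((b or c) or c).
u0 does not force not ((b or c) or c) since u2 is accessible from u0 and u2 forces (b or c) or c.
u2 forces (b or c) or c via the disjunct b or c.
So the root u0 does not force ((b or a) implies (b implies a)) implies not ((b or c) or c); the model is a countermodel.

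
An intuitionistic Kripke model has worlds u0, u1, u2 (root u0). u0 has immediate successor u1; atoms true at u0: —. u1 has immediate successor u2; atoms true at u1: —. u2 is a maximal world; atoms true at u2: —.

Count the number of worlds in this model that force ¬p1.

u0: forces it.
u1: forces it.
u2: forces it.
Worlds forcing the formula: {u0, u1, u2}.

3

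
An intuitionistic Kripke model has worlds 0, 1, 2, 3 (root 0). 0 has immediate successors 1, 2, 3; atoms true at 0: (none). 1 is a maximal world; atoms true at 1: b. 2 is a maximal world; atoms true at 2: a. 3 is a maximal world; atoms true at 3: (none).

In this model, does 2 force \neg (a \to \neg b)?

No

2 \nVdash \neg (a \to \neg b) since 2 is accessible from 2 and 2 \Vdash a \to \neg b.
2 \Vdash a \to \neg b: every world accessible from 2 that forces a (namely 2) also forces \neg b.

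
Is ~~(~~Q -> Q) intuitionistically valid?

Yes

This is the double negation of double-negation elimination, which is intuitionistically derivable.
By Glivenko's theorem the double negation of any classical propositional tautology is intuitionistically provable; ~~Q -> Q is classically a tautology.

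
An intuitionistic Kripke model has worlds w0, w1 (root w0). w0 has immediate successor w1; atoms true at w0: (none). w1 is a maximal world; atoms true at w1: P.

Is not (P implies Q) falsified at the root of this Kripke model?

No

w0 forces not (P implies Q): no world accessible from w0 forces P implies Q.
So the root w0 forces not (P implies Q); the model is not a countermodel.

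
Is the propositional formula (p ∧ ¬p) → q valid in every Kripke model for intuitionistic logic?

Yes

This is an instance of ex falso quodlibet, which is intuitionistically derivable.
No world can force both p and ¬p, so the antecedent p ∧ ¬p is never forced and the implication holds vacuously at every world.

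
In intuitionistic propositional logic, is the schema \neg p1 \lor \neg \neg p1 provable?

This is the weak law of excluded middle, which is not intuitionistically valid.
A Kripke countermodel: worlds s0, s1, s2; order generated by s0 \le s1, s0 \le s2; atoms true at each world — s0:{}; s1:{p1}; s2:{}.
s0 \nVdash \neg p1 \lor \neg \neg p1: neither disjunct is forced at s0.
s0 \nVdash \neg p1 since s1 is accessible from s0 and s1 \Vdash p1.
So the root s0 does not force the formula.

No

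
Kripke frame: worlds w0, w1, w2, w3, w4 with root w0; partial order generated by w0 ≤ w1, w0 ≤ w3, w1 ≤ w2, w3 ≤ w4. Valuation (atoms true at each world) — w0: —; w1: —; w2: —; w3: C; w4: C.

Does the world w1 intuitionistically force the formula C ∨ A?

w1 ⊮ C ∨ A: neither disjunct is forced at w1.
w1 lacks atom C, so w1 ⊮ C.

No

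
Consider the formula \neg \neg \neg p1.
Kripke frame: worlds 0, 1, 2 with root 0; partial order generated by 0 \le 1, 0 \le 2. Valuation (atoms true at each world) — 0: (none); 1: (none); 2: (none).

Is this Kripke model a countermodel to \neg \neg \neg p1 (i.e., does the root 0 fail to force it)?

No

0 \Vdash \neg \neg \neg p1: no world accessible from 0 forces \neg \neg p1.
So the root 0 forces \neg \neg \neg p1; the model is not a countermodel.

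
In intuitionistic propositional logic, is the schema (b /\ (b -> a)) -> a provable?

This is modus ponens in implicational form, which is intuitionistically derivable.
If a world forces b and b -> a, then applying the implication at that world (which is accessible from itself) gives a.

Yes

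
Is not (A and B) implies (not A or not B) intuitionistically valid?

No

This is the constructively invalid direction of De Morgan's law for conjunction, which is not intuitionistically valid.
A Kripke countermodel: worlds u0, u1, u2; order generated by u0 <= u1, u0 <= u2; atoms true at each world — u0:{}; u1:{A}; u2:{B}.
u0 does not force not (A and B) implies (not A or not B): already at u0 itself, u0 forces not (A and B) but u0 does not force not A or not B.
u0 does not force not A or not B: neither disjunct is forced at u0.
u0 does not force not A since u1 is accessible from u0 and u1 forces A.
So the root u0 does not force the formula.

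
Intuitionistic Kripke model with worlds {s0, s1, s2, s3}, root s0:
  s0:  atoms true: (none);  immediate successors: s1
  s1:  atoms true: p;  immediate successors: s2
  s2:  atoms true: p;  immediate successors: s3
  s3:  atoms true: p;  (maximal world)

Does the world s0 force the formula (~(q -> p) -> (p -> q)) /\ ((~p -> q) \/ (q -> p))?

Yes

s0 ||- (~(q -> p) -> (p -> q)) /\ ((~p -> q) \/ (q -> p)) since s0 forces both conjuncts.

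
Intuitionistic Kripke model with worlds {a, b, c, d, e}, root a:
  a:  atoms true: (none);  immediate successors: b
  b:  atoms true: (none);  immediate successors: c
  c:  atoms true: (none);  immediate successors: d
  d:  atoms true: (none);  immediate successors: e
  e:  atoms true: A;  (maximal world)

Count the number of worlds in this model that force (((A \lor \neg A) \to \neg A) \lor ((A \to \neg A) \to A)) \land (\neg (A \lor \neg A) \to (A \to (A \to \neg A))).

5

a: forces it.
b: forces it.
c: forces it.
d: forces it.
e: forces it.
Worlds forcing the formula: {a, b, c, d, e}.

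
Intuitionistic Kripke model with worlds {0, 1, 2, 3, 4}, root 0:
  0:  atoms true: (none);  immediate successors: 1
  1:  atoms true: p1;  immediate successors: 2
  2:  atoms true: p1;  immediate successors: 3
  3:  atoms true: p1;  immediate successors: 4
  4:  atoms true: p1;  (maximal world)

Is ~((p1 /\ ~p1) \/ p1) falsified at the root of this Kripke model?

Yes

0 ||-/- ~((p1 /\ ~p1) \/ p1) since 1 is accessible from 0 and 1 ||- (p1 /\ ~p1) \/ p1.
1 ||- (p1 /\ ~p1) \/ p1 via the disjunct p1.
So the root 0 does not force ~((p1 /\ ~p1) \/ p1); the model is a countermodel.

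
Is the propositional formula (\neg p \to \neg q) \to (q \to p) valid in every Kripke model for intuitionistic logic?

No

This is the converse of contraposition, which is not intuitionistically valid.
A Kripke countermodel: worlds a, b; order generated by a \le b; atoms true at each world — a:{q}; b:{p,q}.
a \nVdash (\neg p \to \neg q) \to (q \to p): already at a itself, a \Vdash \neg p \to \neg q but a \nVdash q \to p.
a \nVdash q \to p: already at a itself, a \Vdash q but a \nVdash p.
a lacks atom p, so a \nVdash p.
So the root a does not force the formula.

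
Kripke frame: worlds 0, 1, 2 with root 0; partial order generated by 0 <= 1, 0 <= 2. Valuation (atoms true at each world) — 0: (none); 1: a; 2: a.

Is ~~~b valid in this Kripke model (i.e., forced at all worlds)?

0 ||- ~~~b: no world accessible from 0 forces ~~b.
Since the root 0 forces ~~~b and forcing is persistent (monotone upward), every world forces it.

Yes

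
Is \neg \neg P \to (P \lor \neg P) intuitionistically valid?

This is a variant of double-negation elimination (deriving excluded middle from double negation), which is not intuitionistically valid.
A Kripke countermodel: worlds s0, s1; order generated by s0 \le s1; atoms true at each world — s0:{}; s1:{P}.
s0 \nVdash \neg \neg P \to (P \lor \neg P): already at s0 itself, s0 \Vdash \neg \neg P but s0 \nVdash P \lor \neg P.
s0 \nVdash P \lor \neg P: neither disjunct is forced at s0.
s0 lacks atom P, so s0 \nVdash P.
So the root s0 does not force the formula.

No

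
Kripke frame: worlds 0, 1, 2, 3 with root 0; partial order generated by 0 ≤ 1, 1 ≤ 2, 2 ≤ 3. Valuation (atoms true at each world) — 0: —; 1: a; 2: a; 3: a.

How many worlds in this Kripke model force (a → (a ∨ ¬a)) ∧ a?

3

0: does not force it — 0 ⊮ (a → (a ∨ ¬a)) ∧ a since 0 fails a.
1: forces it.
2: forces it.
3: forces it.
Worlds forcing the formula: {1, 2, 3}.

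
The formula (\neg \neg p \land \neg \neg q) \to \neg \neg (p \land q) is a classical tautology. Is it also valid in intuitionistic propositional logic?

Yes

This is the distribution of double negation over conjunction, which is intuitionistically derivable.
Assume \neg \neg p, \neg \neg q, and \neg (p \land q). From p we'd get \neg q (since p \land q is refuted), contradicting \neg \neg q; so \neg p, contradicting \neg \neg p.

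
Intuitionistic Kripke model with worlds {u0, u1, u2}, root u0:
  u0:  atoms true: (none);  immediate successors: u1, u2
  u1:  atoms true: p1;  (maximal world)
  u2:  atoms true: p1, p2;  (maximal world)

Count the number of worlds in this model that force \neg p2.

1

u0: does not force it — u0 \nVdash \neg p2 since u2 is accessible from u0 and u2 \Vdash p2.
u1: forces it.
u2: does not force it — u2 \nVdash \neg p2 since u2 is accessible from u2 and u2 \Vdash p2.
Worlds forcing the formula: {u1}.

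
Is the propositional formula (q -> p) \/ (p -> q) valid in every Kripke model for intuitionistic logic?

This is the Gödel–Dummett linearity axiom, which is not intuitionistically valid.
A Kripke countermodel: worlds w0, w1, w2; order generated by w0 <= w1, w0 <= w2; atoms true at each world — w0:{}; w1:{q}; w2:{p}.
w0 ||-/- (q -> p) \/ (p -> q): neither disjunct is forced at w0.
w0 ||-/- q -> p: at the accessible world w1, w1 ||- q but w1 ||-/- p.
w1 lacks atom p, so w1 ||-/- p.
So the root w0 does not force the formula.

No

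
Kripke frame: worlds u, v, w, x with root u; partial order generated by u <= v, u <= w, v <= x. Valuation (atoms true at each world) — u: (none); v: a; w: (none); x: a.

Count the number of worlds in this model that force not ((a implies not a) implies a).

1

u: does not force it — u does not force not ((a implies not a) implies a) since v is accessible from u and v forces (a implies not a) implies a.
v: does not force it — v does not force not ((a implies not a) implies a) since v is accessible from v and v forces (a implies not a) implies a.
w: forces it.
x: does not force it — x does not force not ((a implies not a) implies a) since x is accessible from x and x forces (a implies not a) implies a.
Worlds forcing the formula: {w}.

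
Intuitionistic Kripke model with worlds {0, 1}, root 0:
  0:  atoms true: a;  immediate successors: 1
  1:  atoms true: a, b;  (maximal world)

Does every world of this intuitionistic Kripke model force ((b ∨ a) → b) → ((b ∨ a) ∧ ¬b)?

Not every world: 0 ⊮ ((b ∨ a) → b) → ((b ∨ a) ∧ ¬b).
0 ⊮ ((b ∨ a) → b) → ((b ∨ a) ∧ ¬b): at the accessible world 1, 1 ⊩ (b ∨ a) → b but 1 ⊮ (b ∨ a) ∧ ¬b.
1 ⊮ (b ∨ a) ∧ ¬b since 1 fails ¬b.

No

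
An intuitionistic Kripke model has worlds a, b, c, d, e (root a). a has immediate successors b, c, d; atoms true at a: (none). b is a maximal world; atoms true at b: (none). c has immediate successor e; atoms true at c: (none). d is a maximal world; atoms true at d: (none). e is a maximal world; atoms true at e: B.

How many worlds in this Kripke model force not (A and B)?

5

a: forces it.
b: forces it.
c: forces it.
d: forces it.
e: forces it.
Worlds forcing the formula: {a, b, c, d, e}.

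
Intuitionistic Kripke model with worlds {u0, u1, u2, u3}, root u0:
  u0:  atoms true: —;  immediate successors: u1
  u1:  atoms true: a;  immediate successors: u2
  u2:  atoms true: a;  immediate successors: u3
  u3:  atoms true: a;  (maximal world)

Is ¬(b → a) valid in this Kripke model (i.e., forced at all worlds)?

Not every world: u0 ⊮ ¬(b → a).
u0 ⊮ ¬(b → a) since u0 is accessible from u0 and u0 ⊩ b → a.
u0 ⊩ b → a vacuously: no world accessible from u0 forces the antecedent b.

No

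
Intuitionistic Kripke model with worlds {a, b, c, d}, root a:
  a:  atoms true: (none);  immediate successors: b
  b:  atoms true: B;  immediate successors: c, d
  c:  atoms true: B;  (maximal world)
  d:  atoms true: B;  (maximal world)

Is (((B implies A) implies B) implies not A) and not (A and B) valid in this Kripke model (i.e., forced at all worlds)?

Yes

a forces (((B implies A) implies B) implies not A) and not (A and B) since a forces both conjuncts.
Since the root a forces (((B implies A) implies B) implies not A) and not (A and B) and forcing is persistent (monotone upward), every world forces it.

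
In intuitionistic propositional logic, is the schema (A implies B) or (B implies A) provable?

This is the Gödel–Dummett linearity axiom, which is not intuitionistically valid.
A Kripke countermodel: worlds s0, s1, s2; order generated by s0 <= s1, s0 <= s2; atoms true at each world — s0:{}; s1:{A}; s2:{B}.
s0 does not force (A implies B) or (B implies A): neither disjunct is forced at s0.
s0 does not force A implies B: at the accessible world s1, s1 forces A but s1 does not force B.
s1 lacks atom B, so s1 does not force B.
So the root s0 does not force the formula.

No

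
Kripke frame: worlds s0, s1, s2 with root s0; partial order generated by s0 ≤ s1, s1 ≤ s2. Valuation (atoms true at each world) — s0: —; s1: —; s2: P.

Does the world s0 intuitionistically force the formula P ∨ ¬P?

s0 ⊮ P ∨ ¬P: neither disjunct is forced at s0.
s0 lacks atom P, so s0 ⊮ P.

No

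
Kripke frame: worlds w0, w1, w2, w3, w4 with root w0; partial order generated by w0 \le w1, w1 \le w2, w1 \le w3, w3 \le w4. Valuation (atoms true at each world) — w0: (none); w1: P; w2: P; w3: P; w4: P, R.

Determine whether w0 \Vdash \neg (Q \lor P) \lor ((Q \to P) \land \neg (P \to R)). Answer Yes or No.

No

w0 \nVdash \neg (Q \lor P) \lor ((Q \to P) \land \neg (P \to R)): neither disjunct is forced at w0.
w0 \nVdash \neg (Q \lor P) since w1 is accessible from w0 and w1 \Vdash Q \lor P.
w1 \Vdash Q \lor P via the disjunct P.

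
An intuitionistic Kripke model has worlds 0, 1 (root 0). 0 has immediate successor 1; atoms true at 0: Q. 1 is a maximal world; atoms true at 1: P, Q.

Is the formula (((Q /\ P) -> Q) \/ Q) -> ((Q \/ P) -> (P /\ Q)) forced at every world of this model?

No

Not every world: 0 ||-/- (((Q /\ P) -> Q) \/ Q) -> ((Q \/ P) -> (P /\ Q)).
0 ||-/- (((Q /\ P) -> Q) \/ Q) -> ((Q \/ P) -> (P /\ Q)): already at 0 itself, 0 ||- ((Q /\ P) -> Q) \/ Q but 0 ||-/- (Q \/ P) -> (P /\ Q).
0 ||-/- (Q \/ P) -> (P /\ Q): already at 0 itself, 0 ||- Q \/ P but 0 ||-/- P /\ Q.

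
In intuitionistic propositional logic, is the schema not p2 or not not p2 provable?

No

This is the weak law of excluded middle, which is not intuitionistically valid.
A Kripke countermodel: worlds a, b, c; order generated by a <= b, a <= c; atoms true at each world — a:{}; b:{p2}; c:{}.
a does not force not p2 or not not p2: neither disjunct is forced at a.
a does not force not p2 since b is accessible from a and b forces p2.
So the root a does not force the formula.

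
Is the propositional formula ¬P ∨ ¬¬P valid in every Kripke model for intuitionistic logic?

No

This is the weak law of excluded middle, which is not intuitionistically valid.
A Kripke countermodel: worlds u, v, w; order generated by u ≤ v, u ≤ w; atoms true at each world — u:{}; v:{P}; w:{}.
u ⊮ ¬P ∨ ¬¬P: neither disjunct is forced at u.
u ⊮ ¬P since v is accessible from u and v ⊩ P.
So the root u does not force the formula.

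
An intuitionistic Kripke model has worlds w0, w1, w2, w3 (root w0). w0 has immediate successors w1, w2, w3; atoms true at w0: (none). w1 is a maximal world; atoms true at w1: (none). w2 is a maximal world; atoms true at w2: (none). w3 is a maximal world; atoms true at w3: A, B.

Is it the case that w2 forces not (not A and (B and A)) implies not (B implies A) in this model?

No

w2 does not force not (not A and (B and A)) implies not (B implies A): already at w2 itself, w2 forces not (not A and (B and A)) but w2 does not force not (B implies A).
w2 does not force not (B implies A) since w2 is accessible from w2 and w2 forces B implies A.
w2 forces B implies A vacuously: no world accessible from w2 forces the antecedent B.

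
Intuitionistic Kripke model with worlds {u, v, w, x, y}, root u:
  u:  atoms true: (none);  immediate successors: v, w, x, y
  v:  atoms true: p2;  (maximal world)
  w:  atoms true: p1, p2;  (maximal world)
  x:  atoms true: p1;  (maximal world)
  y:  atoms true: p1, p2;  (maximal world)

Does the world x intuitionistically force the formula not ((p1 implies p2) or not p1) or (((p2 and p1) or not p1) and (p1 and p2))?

Yes

x forces not ((p1 implies p2) or not p1) or (((p2 and p1) or not p1) and (p1 and p2)) via the disjunct not ((p1 implies p2) or not p1).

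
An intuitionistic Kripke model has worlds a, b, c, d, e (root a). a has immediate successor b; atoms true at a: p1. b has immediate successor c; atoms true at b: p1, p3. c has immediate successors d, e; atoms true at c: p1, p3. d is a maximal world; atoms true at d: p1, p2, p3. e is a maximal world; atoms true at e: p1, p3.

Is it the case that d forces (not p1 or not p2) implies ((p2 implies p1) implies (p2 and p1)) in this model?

Yes

d forces (not p1 or not p2) implies ((p2 implies p1) implies (p2 and p1)) vacuously: no world accessible from d forces the antecedent not p1 or not p2.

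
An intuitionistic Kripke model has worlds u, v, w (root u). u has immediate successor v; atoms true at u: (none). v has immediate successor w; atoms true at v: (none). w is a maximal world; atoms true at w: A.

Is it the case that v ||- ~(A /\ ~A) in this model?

Yes

v ||- ~(A /\ ~A): no world accessible from v forces A /\ ~A.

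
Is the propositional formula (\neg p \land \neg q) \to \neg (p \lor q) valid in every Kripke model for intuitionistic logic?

Yes

This is a constructively valid De Morgan direction (conjunction of negations to negated disjunction), which is intuitionistically derivable.
If both \neg p and \neg q hold at a world, no accessible world forces p or forces q, so none forces p \lor q.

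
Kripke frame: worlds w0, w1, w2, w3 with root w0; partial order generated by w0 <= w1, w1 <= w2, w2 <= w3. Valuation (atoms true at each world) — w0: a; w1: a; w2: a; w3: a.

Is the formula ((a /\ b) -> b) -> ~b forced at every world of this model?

w0 ||- ((a /\ b) -> b) -> ~b: every world accessible from w0 that forces (a /\ b) -> b (namely w0, w1, w2, w3) also forces ~b.
Since the root w0 forces ((a /\ b) -> b) -> ~b and forcing is persistent (monotone upward), every world forces it.

Yes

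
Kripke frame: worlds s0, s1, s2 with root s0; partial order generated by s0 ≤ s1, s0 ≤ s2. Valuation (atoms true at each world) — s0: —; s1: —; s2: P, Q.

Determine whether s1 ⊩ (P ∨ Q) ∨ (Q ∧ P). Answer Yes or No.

s1 ⊮ (P ∨ Q) ∨ (Q ∧ P): neither disjunct is forced at s1.
s1 ⊮ P ∨ Q: neither disjunct is forced at s1.
s1 lacks atom P, so s1 ⊮ P.

No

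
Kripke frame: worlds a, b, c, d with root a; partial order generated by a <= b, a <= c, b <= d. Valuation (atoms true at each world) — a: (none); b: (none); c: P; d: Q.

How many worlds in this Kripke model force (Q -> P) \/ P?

1

a: does not force it — a ||-/- (Q -> P) \/ P: neither disjunct is forced at a.
b: does not force it — b ||-/- (Q -> P) \/ P: neither disjunct is forced at b.
c: forces it.
d: does not force it.
Worlds forcing the formula: {c}.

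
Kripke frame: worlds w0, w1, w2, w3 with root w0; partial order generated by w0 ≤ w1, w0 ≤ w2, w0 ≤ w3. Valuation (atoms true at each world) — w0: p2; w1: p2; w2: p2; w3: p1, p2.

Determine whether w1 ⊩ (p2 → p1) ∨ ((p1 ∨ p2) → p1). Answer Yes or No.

w1 ⊮ (p2 → p1) ∨ ((p1 ∨ p2) → p1): neither disjunct is forced at w1.
w1 ⊮ p2 → p1: already at w1 itself, w1 ⊩ p2 but w1 ⊮ p1.
w1 lacks atom p1, so w1 ⊮ p1.

No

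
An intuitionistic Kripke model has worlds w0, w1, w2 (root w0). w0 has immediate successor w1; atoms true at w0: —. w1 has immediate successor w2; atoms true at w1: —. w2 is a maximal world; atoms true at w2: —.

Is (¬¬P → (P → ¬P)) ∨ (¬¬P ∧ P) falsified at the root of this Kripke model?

No

w0 ⊩ (¬¬P → (P → ¬P)) ∨ (¬¬P ∧ P) via the disjunct ¬¬P → (P → ¬P).
So the root w0 forces (¬¬P → (P → ¬P)) ∨ (¬¬P ∧ P); the model is not a countermodel.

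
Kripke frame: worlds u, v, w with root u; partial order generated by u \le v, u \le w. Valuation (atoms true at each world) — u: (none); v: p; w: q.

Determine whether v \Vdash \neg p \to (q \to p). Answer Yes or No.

Yes

v \Vdash \neg p \to (q \to p) vacuously: no world accessible from v forces the antecedent \neg p.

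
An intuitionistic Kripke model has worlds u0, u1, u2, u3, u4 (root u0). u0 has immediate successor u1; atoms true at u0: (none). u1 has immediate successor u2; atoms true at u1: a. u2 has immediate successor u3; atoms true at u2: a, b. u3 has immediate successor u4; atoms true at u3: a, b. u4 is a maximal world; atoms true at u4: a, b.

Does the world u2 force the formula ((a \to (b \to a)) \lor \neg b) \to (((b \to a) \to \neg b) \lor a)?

Yes

u2 \Vdash ((a \to (b \to a)) \lor \neg b) \to (((b \to a) \to \neg b) \lor a): every world accessible from u2 that forces (a \to (b \to a)) \lor \neg b (namely u2, u3, u4) also forces ((b \to a) \to \neg b) \lor a.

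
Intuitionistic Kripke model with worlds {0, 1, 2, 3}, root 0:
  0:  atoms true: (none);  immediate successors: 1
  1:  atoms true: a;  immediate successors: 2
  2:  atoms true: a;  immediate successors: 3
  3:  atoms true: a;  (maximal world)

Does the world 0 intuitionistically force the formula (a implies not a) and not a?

No

0 does not force (a implies not a) and not a since 0 fails a implies not a.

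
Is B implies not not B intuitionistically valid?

Yes

This is double-negation introduction, which is intuitionistically derivable.
If a world forces B then every accessible world forces B (persistence), so none forces not B; hence not not B.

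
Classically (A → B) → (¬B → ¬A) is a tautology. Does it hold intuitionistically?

This is the forward direction of contraposition, which is intuitionistically derivable.
Assume A → B and ¬B. If A held then B would follow, contradicting ¬B; so ¬A.

Yes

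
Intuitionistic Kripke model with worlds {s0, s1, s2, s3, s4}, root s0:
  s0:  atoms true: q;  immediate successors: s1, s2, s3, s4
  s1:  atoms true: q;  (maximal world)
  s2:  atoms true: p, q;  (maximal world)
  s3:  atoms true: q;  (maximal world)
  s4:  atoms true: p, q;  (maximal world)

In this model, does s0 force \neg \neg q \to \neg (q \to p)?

s0 \nVdash \neg \neg q \to \neg (q \to p): already at s0 itself, s0 \Vdash \neg \neg q but s0 \nVdash \neg (q \to p).
s0 \nVdash \neg (q \to p) since s2 is accessible from s0 and s2 \Vdash q \to p.
s2 \Vdash q \to p: every world accessible from s2 that forces q (namely s2) also forces p.

No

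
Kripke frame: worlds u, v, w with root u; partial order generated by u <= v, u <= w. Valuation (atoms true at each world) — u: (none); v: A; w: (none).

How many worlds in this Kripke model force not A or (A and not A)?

u: does not force it — u does not force not A or (A and not A): neither disjunct is forced at u.
v: does not force it — v does not force not A or (A and not A): neither disjunct is forced at v.
w: forces it.
Worlds forcing the formula: {w}.

1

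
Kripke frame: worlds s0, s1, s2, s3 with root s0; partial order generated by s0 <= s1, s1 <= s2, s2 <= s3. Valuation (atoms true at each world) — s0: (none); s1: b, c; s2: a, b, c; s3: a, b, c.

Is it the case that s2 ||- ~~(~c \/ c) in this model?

s2 ||- ~~(~c \/ c): no world accessible from s2 forces ~(~c \/ c).

Yes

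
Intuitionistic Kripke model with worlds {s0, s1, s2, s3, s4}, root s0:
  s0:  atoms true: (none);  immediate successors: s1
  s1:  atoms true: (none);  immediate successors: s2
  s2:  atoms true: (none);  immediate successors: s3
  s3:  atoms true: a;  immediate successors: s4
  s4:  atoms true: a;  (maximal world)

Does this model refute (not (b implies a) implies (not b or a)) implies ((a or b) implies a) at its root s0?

No

s0 forces (not (b implies a) implies (not b or a)) implies ((a or b) implies a): every world accessible from s0 that forces not (b implies a) implies (not b or a) (namely s0, s1, s2, s3, s4) also forces (a or b) implies a.
So the root s0 forces (not (b implies a) implies (not b or a)) implies ((a or b) implies a); the model is not a countermodel.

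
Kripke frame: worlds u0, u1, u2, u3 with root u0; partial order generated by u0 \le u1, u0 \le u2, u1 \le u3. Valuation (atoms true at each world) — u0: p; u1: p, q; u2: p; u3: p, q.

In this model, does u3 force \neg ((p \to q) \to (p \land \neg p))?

Yes

u3 \Vdash \neg ((p \to q) \to (p \land \neg p)): no world accessible from u3 forces (p \to q) \to (p \land \neg p).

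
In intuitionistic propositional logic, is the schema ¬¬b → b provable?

This is double-negation elimination, which is not intuitionistically valid.
A Kripke countermodel: worlds u, v; order generated by u ≤ v; atoms true at each world — u:{}; v:{b}.
u ⊮ ¬¬b → b: already at u itself, u ⊩ ¬¬b but u ⊮ b.
u lacks atom b, so u ⊮ b.
So the root u does not force the formula.

No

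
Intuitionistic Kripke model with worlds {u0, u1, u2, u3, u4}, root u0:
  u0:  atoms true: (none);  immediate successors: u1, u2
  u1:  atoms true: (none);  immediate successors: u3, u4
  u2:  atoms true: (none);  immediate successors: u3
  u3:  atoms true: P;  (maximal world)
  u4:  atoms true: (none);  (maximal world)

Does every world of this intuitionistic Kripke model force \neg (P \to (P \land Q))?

Not every world: u0 \nVdash \neg (P \to (P \land Q)).
u0 \nVdash \neg (P \to (P \land Q)) since u4 is accessible from u0 and u4 \Vdash P \to (P \land Q).
u4 \Vdash P \to (P \land Q) vacuously: no world accessible from u4 forces the antecedent P.

No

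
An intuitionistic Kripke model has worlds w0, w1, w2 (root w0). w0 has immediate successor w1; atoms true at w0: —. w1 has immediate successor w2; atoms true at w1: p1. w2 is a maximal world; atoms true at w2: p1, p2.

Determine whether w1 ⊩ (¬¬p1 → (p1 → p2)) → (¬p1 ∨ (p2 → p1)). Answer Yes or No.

w1 ⊩ (¬¬p1 → (p1 → p2)) → (¬p1 ∨ (p2 → p1)): every world accessible from w1 that forces ¬¬p1 → (p1 → p2) (namely w2) also forces ¬p1 ∨ (p2 → p1).

Yes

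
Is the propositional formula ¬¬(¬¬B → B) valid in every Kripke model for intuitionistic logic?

This is the double negation of double-negation elimination, which is intuitionistically derivable.
By Glivenko's theorem the double negation of any classical propositional tautology is intuitionistically provable; ¬¬B → B is classically a tautology.

Yes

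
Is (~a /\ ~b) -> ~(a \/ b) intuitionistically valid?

Yes

This is a constructively valid De Morgan direction (conjunction of negations to negated disjunction), which is intuitionistically derivable.
If both ~a and ~b hold at a world, no accessible world forces a or forces b, so none forces a \/ b.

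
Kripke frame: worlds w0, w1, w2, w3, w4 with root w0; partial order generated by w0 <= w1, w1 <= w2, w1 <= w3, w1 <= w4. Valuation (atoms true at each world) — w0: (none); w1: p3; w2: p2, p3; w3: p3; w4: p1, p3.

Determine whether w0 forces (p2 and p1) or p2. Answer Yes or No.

No

w0 does not force (p2 and p1) or p2: neither disjunct is forced at w0.
w0 does not force p2 and p1 since w0 fails p2.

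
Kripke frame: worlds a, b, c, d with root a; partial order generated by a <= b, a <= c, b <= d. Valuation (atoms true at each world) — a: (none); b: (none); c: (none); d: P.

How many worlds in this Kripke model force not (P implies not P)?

2

a: does not force it — a does not force not (P implies not P) since c is accessible from a and c forces P implies not P.
b: forces it.
c: does not force it.
d: forces it.
Worlds forcing the formula: {b, d}.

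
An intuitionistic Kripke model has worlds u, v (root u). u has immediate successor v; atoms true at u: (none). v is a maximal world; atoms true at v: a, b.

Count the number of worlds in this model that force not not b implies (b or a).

1

u: does not force it — u does not force not not b implies (b or a): already at u itself, u forces not not b but u does not force b or a.
v: forces it.
Worlds forcing the formula: {v}.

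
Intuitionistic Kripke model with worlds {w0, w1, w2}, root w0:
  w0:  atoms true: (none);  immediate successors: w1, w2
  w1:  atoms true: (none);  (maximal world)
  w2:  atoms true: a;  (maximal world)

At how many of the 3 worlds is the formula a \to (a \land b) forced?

w0: does not force it — w0 \nVdash a \to (a \land b): at the accessible world w2, w2 \Vdash a but w2 \nVdash a \land b.
w1: forces it.
w2: does not force it.
Worlds forcing the formula: {w1}.

1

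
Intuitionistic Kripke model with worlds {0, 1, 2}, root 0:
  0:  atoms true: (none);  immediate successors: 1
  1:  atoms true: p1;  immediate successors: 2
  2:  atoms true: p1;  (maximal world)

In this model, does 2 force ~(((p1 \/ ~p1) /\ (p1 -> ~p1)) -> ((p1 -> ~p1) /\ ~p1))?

No

2 ||-/- ~(((p1 \/ ~p1) /\ (p1 -> ~p1)) -> ((p1 -> ~p1) /\ ~p1)) since 2 is accessible from 2 and 2 ||- ((p1 \/ ~p1) /\ (p1 -> ~p1)) -> ((p1 -> ~p1) /\ ~p1).
2 ||- ((p1 \/ ~p1) /\ (p1 -> ~p1)) -> ((p1 -> ~p1) /\ ~p1) vacuously: no world accessible from 2 forces the antecedent (p1 \/ ~p1) /\ (p1 -> ~p1).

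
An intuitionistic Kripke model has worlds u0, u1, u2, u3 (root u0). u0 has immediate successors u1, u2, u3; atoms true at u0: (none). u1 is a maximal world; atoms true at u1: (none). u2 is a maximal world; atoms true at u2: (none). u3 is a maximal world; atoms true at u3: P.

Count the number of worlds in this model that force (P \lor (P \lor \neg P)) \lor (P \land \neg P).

3

u0: does not force it — u0 \nVdash (P \lor (P \lor \neg P)) \lor (P \land \neg P): neither disjunct is forced at u0.
u1: forces it.
u2: forces it.
u3: forces it.
Worlds forcing the formula: {u1, u2, u3}.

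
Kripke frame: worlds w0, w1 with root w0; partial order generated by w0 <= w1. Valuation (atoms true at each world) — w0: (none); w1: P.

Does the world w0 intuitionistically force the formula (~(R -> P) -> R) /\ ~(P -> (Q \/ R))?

Yes

w0 ||- (~(R -> P) -> R) /\ ~(P -> (Q \/ R)) since w0 forces both conjuncts.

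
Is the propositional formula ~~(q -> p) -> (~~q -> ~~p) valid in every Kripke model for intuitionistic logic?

Yes

This is the distribution of double negation over implication, which is intuitionistically derivable.
Assume ~~(q -> p) and ~~q; suppose ~p. Then q -> p would give ~q (by contraposition), contradicting ~~q; so ~(q -> p), contradicting ~~(q -> p). Hence ~~p.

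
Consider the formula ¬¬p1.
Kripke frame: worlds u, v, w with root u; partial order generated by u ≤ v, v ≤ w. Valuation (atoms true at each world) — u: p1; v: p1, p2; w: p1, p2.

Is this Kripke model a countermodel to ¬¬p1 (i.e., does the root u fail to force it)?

No

u ⊩ ¬¬p1: no world accessible from u forces ¬p1.
So the root u forces ¬¬p1; the model is not a countermodel.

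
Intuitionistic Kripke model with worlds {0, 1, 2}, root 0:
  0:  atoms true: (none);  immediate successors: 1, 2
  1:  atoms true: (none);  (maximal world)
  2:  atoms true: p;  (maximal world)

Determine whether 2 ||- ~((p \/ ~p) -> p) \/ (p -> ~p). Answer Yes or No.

No

2 ||-/- ~((p \/ ~p) -> p) \/ (p -> ~p): neither disjunct is forced at 2.
2 ||-/- ~((p \/ ~p) -> p) since 2 is accessible from 2 and 2 ||- (p \/ ~p) -> p.
2 ||- (p \/ ~p) -> p: every world accessible from 2 that forces p \/ ~p (namely 2) also forces p.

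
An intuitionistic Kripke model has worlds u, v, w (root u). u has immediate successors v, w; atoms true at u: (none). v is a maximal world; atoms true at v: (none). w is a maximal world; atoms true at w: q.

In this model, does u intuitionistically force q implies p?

No

u does not force q implies p: at the accessible world w, w forces q but w does not force p.
w lacks atom p, so w does not force p.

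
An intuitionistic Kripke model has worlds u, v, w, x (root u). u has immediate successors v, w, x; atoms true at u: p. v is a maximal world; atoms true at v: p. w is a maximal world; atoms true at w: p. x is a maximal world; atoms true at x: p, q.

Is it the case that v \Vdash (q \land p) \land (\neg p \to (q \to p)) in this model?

No

v \nVdash (q \land p) \land (\neg p \to (q \to p)) since v fails q \land p.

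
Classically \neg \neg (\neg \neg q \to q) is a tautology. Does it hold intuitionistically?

This is the double negation of double-negation elimination, which is intuitionistically derivable.
By Glivenko's theorem the double negation of any classical propositional tautology is intuitionistically provable; \neg \neg q \to q is classically a tautology.

Yes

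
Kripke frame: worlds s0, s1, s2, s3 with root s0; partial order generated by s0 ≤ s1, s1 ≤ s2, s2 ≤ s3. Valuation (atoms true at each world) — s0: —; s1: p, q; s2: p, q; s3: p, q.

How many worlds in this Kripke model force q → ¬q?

s0: does not force it — s0 ⊮ q → ¬q: at the accessible world s1, s1 ⊩ q but s1 ⊮ ¬q.
s1: does not force it — s1 ⊮ q → ¬q: already at s1 itself, s1 ⊩ q but s1 ⊮ ¬q.
s2: does not force it — s2 ⊮ q → ¬q: already at s2 itself, s2 ⊩ q but s2 ⊮ ¬q.
s3: does not force it.
Worlds forcing the formula: { }.

0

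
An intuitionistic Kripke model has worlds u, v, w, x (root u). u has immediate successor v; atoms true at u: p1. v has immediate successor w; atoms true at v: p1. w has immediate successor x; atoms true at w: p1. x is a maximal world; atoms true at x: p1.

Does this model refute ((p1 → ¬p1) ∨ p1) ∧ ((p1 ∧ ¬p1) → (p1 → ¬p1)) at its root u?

No

u ⊩ ((p1 → ¬p1) ∨ p1) ∧ ((p1 ∧ ¬p1) → (p1 → ¬p1)) since u forces both conjuncts.
So the root u forces ((p1 → ¬p1) ∨ p1) ∧ ((p1 ∧ ¬p1) → (p1 → ¬p1)); the model is not a countermodel.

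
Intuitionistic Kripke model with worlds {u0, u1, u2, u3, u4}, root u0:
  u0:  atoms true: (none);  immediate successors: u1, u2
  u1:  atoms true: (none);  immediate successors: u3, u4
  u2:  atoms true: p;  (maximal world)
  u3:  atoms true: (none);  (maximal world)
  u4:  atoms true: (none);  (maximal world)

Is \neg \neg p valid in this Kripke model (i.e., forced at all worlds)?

No

Not every world: u0 \nVdash \neg \neg p.
u0 \nVdash \neg \neg p since u1 is accessible from u0 and u1 \Vdash \neg p.
u1 \Vdash \neg p: no world accessible from u1 forces p.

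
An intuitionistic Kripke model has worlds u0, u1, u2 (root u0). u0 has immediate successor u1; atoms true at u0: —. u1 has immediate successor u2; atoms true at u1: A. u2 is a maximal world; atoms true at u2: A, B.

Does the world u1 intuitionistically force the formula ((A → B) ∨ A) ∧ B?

No

u1 ⊮ ((A → B) ∨ A) ∧ B since u1 fails B.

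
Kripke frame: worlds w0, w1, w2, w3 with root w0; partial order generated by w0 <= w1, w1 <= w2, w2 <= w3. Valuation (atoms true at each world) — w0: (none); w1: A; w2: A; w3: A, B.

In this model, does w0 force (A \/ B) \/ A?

No

w0 ||-/- (A \/ B) \/ A: neither disjunct is forced at w0.
w0 ||-/- A \/ B: neither disjunct is forced at w0.
w0 lacks atom A, so w0 ||-/- A.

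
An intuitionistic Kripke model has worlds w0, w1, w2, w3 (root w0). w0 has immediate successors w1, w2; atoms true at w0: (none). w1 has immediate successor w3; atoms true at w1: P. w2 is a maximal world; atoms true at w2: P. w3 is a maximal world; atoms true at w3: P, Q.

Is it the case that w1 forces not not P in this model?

Yes

w1 forces not not P: no world accessible from w1 forces not P.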